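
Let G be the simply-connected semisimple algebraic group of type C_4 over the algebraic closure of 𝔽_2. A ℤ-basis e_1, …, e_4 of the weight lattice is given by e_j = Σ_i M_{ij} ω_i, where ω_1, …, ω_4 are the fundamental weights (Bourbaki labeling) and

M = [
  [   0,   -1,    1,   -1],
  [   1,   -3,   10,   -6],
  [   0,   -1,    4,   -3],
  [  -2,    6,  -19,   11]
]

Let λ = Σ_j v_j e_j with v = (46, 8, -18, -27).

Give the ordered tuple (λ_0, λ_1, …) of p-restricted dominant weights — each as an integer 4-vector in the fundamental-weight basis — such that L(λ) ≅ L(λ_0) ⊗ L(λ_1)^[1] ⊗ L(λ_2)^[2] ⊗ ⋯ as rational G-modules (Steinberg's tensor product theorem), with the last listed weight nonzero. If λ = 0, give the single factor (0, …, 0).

((1, 0, 1, 1), (0, 0, 0, 0), (0, 1, 0, 0))

Converting to the ω-basis (c_i = row i of M dotted with v = (46, 8, -18, -27)):
  c_1 = 0*46 + -1*8 + 1*-18 + -1*-27 = 1
  c_2 = 1*46 + -3*8 + 10*-18 + -6*-27 = 4
  c_3 = 0*46 + -1*8 + 4*-18 + -3*-27 = 1
  c_4 = -2*46 + 6*8 + -19*-18 + 11*-27 = 1
Writing each c_i in base p = 2:
  c_1 = 1 = 1·2^0
  c_2 = 4 = 0·2^0 + 0·2^1 + 1·2^2
  c_3 = 1 = 1·2^0
  c_4 = 1 = 1·2^0
p-restricted factor λ_0 = (1, 0, 1, 1)
p-restricted factor λ_1 = (0, 0, 0, 0)
p-restricted factor λ_2 = (0, 1, 0, 0)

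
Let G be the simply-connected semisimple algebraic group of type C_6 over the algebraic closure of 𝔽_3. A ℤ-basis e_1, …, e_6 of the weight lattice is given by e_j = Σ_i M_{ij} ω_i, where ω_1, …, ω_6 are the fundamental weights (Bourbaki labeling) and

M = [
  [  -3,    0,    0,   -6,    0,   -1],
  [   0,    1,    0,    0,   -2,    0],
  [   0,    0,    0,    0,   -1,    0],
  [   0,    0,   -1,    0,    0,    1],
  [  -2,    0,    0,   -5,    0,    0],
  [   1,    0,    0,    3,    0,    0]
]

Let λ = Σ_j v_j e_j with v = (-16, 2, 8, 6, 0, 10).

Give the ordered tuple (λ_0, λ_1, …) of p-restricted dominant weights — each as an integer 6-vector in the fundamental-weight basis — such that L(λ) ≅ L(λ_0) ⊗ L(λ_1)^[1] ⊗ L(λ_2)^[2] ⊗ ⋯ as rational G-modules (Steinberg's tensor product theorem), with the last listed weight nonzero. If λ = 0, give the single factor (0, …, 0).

In the fundamental-weight basis, λ has coordinates c = M·v (v = (-16, 2, 8, 6, 0, 10)):
  c_1 = -3*-16 + 0*2 + 0*8 + -6*6 + 0*0 + -1*10 = 2
  c_2 = 0*-16 + 1*2 + 0*8 + 0*6 + -2*0 + 0*10 = 2
  c_3 = 0*-16 + 0*2 + 0*8 + 0*6 + -1*0 + 0*10 = 0
  c_4 = 0*-16 + 0*2 + -1*8 + 0*6 + 0*0 + 1*10 = 2
  c_5 = -2*-16 + 0*2 + 0*8 + -5*6 + 0*0 + 0*10 = 2
  c_6 = 1*-16 + 0*2 + 0*8 + 3*6 + 0*0 + 0*10 = 2
Base-3 expansion of each c_i:
  c_1 = 2 = 2·3^0
  c_2 = 2 = 2·3^0
  c_3 = 0
  c_4 = 2 = 2·3^0
  c_5 = 2 = 2·3^0
  c_6 = 2 = 2·3^0
Factor λ_0 = (2, 2, 0, 2, 2, 2)

((2, 2, 0, 2, 2, 2),)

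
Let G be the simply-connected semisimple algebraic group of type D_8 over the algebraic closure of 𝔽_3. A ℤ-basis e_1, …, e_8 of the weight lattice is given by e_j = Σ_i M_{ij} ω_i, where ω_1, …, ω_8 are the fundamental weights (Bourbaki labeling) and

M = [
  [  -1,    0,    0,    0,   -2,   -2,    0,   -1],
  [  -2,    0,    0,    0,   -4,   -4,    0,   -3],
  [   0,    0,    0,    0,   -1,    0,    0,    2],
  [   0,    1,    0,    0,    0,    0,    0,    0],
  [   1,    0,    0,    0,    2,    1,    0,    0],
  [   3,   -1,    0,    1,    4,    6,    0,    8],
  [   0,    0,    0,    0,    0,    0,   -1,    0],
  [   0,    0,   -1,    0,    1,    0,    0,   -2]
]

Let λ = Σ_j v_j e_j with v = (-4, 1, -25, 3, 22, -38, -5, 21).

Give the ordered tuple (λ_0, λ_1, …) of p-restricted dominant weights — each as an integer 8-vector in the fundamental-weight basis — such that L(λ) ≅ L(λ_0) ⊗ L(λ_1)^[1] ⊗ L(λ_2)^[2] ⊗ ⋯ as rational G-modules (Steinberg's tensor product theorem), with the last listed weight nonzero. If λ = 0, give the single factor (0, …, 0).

((0, 0, 2, 1, 2, 0, 2, 2), (2, 0, 0, 0, 0, 0, 1, 1), (1, 1, 2, 0, 0, 2, 0, 0))

Converting to the ω-basis (c_i = row i of M dotted with v = (-4, 1, -25, 3, 22, -38, -5, 21)):
  c_1 = -1*-4 + 0*1 + 0*-25 + 0*3 + -2*22 + -2*-38 + 0*-5 + -1*21 = 15
  c_2 = -2*-4 + 0*1 + 0*-25 + 0*3 + -4*22 + -4*-38 + 0*-5 + -3*21 = 9
  c_3 = 0*-4 + 0*1 + 0*-25 + 0*3 + -1*22 + 0*-38 + 0*-5 + 2*21 = 20
  c_4 = 0*-4 + 1*1 + 0*-25 + 0*3 + 0*22 + 0*-38 + 0*-5 + 0*21 = 1
  c_5 = 1*-4 + 0*1 + 0*-25 + 0*3 + 2*22 + 1*-38 + 0*-5 + 0*21 = 2
  c_6 = 3*-4 + -1*1 + 0*-25 + 1*3 + 4*22 + 6*-38 + 0*-5 + 8*21 = 18
  c_7 = 0*-4 + 0*1 + 0*-25 + 0*3 + 0*22 + 0*-38 + -1*-5 + 0*21 = 5
  c_8 = 0*-4 + 0*1 + -1*-25 + 0*3 + 1*22 + 0*-38 + 0*-5 + -2*21 = 5
Writing each c_i in base p = 3:
  c_1 = 15 = 0·3^0 + 2·3^1 + 1·3^2
  c_2 = 9 = 0·3^0 + 0·3^1 + 1·3^2
  c_3 = 20 = 2·3^0 + 0·3^1 + 2·3^2
  c_4 = 1 = 1·3^0
  c_5 = 2 = 2·3^0
  c_6 = 18 = 0·3^0 + 0·3^1 + 2·3^2
  c_7 = 5 = 2·3^0 + 1·3^1
  c_8 = 5 = 2·3^0 + 1·3^1
p-restricted factor λ_0 = (0, 0, 2, 1, 2, 0, 2, 2)
p-restricted factor λ_1 = (2, 0, 0, 0, 0, 0, 1, 1)
p-restricted factor λ_2 = (1, 1, 2, 0, 0, 2, 0, 0)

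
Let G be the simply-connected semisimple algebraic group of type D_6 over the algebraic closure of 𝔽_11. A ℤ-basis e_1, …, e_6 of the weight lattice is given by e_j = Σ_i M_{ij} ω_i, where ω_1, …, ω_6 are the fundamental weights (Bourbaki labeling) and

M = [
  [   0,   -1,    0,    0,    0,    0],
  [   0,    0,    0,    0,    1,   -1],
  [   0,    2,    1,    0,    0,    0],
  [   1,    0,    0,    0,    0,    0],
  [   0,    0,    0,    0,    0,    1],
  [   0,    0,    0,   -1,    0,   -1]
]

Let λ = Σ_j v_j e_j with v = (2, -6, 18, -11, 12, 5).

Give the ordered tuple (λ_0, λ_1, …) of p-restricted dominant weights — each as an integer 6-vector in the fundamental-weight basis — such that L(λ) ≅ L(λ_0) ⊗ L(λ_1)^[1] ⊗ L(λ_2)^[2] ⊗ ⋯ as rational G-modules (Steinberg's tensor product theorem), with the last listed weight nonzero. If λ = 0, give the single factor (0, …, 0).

Converting to the ω-basis (c_i = row i of M dotted with v = (2, -6, 18, -11, 12, 5)):
  c_1 = (0)·(2) + (-1)·(-6) + (0)·(18) + (0)·(-11) + (0)·(12) + (0)·(5) = 6
  c_2 = (0)·(2) + (0)·(-6) + (0)·(18) + (0)·(-11) + (1)·(12) + (-1)·(5) = 7
  c_3 = (0)·(2) + (2)·(-6) + (1)·(18) + (0)·(-11) + (0)·(12) + (0)·(5) = 6
  c_4 = (1)·(2) + (0)·(-6) + (0)·(18) + (0)·(-11) + (0)·(12) + (0)·(5) = 2
  c_5 = (0)·(2) + (0)·(-6) + (0)·(18) + (0)·(-11) + (0)·(12) + (1)·(5) = 5
  c_6 = (0)·(2) + (0)·(-6) + (0)·(18) + (-1)·(-11) + (0)·(12) + (-1)·(5) = 6
p = 11; digits c_i = Σ_j d_{ij}·11^j, 0 ≤ d_{ij} < 11:
  c_1 = 6 = 6·11^0
  c_2 = 7 = 7·11^0
  c_3 = 6 = 6·11^0
  c_4 = 2 = 2·11^0
  c_5 = 5 = 5·11^0
  c_6 = 6 = 6·11^0
p-restricted factor λ_0 = (6, 7, 6, 2, 5, 6)

((6, 7, 6, 2, 5, 6),)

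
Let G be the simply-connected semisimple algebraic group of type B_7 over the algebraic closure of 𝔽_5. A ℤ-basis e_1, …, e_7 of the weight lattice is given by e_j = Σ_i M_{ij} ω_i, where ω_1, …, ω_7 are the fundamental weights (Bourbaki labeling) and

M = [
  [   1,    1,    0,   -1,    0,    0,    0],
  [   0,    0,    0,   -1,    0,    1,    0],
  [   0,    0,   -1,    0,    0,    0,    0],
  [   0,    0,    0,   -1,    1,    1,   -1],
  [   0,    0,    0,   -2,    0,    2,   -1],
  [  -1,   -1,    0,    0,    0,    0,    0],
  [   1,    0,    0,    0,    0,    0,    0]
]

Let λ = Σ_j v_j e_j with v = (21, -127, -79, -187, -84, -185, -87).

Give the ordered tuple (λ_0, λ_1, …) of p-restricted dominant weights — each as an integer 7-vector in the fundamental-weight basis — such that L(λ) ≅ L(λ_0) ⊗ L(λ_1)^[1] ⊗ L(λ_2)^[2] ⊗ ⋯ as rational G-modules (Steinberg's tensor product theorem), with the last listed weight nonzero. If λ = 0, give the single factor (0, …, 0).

In the fundamental-weight basis, λ has coordinates c = M·v (v = (21, -127, -79, -187, -84, -185, -87)):
  c_1 = (1)·(21) + (1)·(-127) + (0)·(-79) + (-1)·(-187) + (0)·(-84) + (0)·(-185) + (0)·(-87) = 81
  c_2 = (0)·(21) + (0)·(-127) + (0)·(-79) + (-1)·(-187) + (0)·(-84) + (1)·(-185) + (0)·(-87) = 2
  c_3 = (0)·(21) + (0)·(-127) + (-1)·(-79) + (0)·(-187) + (0)·(-84) + (0)·(-185) + (0)·(-87) = 79
  c_4 = (0)·(21) + (0)·(-127) + (0)·(-79) + (-1)·(-187) + (1)·(-84) + (1)·(-185) + (-1)·(-87) = 5
  c_5 = (0)·(21) + (0)·(-127) + (0)·(-79) + (-2)·(-187) + (0)·(-84) + (2)·(-185) + (-1)·(-87) = 91
  c_6 = (-1)·(21) + (-1)·(-127) + (0)·(-79) + (0)·(-187) + (0)·(-84) + (0)·(-185) + (0)·(-87) = 106
  c_7 = (1)·(21) + (0)·(-127) + (0)·(-79) + (0)·(-187) + (0)·(-84) + (0)·(-185) + (0)·(-87) = 21
Expand coordinatewise in base 5:
  c_1 = 81 = 1·5^0 + 1·5^1 + 3·5^2
  c_2 = 2 = 2·5^0
  c_3 = 79 = 4·5^0 + 0·5^1 + 3·5^2
  c_4 = 5 = 0·5^0 + 1·5^1
  c_5 = 91 = 1·5^0 + 3·5^1 + 3·5^2
  c_6 = 106 = 1·5^0 + 1·5^1 + 4·5^2
  c_7 = 21 = 1·5^0 + 4·5^1
λ_0 = (1, 2, 4, 0, 1, 1, 1)
λ_1 = (1, 0, 0, 1, 3, 1, 4)
λ_2 = (3, 0, 3, 0, 3, 4, 0)

((1, 2, 4, 0, 1, 1, 1), (1, 0, 0, 1, 3, 1, 4), (3, 0, 3, 0, 3, 4, 0))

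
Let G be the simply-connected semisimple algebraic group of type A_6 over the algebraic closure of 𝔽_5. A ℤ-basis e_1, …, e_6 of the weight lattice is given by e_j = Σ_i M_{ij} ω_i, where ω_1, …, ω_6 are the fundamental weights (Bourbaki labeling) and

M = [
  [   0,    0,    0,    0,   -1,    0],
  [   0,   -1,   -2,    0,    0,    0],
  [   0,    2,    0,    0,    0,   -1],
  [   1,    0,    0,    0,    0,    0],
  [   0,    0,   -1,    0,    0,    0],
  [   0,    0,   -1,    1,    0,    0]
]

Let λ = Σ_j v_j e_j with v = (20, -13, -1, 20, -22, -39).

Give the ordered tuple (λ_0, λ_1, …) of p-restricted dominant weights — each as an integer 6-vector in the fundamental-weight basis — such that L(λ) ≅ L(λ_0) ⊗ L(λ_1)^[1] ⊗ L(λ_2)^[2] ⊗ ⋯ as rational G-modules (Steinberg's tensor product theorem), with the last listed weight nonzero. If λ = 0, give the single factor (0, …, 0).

((2, 0, 3, 0, 1, 1), (4, 3, 2, 4, 0, 4))

Compute c_i = Σ_j M_{ij} v_j with v = (20, -13, -1, 20, -22, -39):
  c_1 = 0·20 + (0)·(-13) + (0)·(-1) + 0·20 + (-1)·(-22) + (0)·(-39) = 22
  c_2 = 0·20 + (-1)·(-13) + (-2)·(-1) + 0·20 + (0)·(-22) + (0)·(-39) = 15
  c_3 = 0·20 + (2)·(-13) + (0)·(-1) + 0·20 + (0)·(-22) + (-1)·(-39) = 13
  c_4 = 1·20 + (0)·(-13) + (0)·(-1) + 0·20 + (0)·(-22) + (0)·(-39) = 20
  c_5 = 0·20 + (0)·(-13) + (-1)·(-1) + 0·20 + (0)·(-22) + (0)·(-39) = 1
  c_6 = 0·20 + (0)·(-13) + (-1)·(-1) + 1·20 + (0)·(-22) + (0)·(-39) = 21
p = 5; digits c_i = Σ_j d_{ij}·5^j, 0 ≤ d_{ij} < 5:
  c_1 = 22 = 2·5^0 + 4·5^1
  c_2 = 15 = 0·5^0 + 3·5^1
  c_3 = 13 = 3·5^0 + 2·5^1
  c_4 = 20 = 0·5^0 + 4·5^1
  c_5 = 1 = 1·5^0
  c_6 = 21 = 1·5^0 + 4·5^1
λ_0 = (2, 0, 3, 0, 1, 1)
λ_1 = (4, 3, 2, 4, 0, 4)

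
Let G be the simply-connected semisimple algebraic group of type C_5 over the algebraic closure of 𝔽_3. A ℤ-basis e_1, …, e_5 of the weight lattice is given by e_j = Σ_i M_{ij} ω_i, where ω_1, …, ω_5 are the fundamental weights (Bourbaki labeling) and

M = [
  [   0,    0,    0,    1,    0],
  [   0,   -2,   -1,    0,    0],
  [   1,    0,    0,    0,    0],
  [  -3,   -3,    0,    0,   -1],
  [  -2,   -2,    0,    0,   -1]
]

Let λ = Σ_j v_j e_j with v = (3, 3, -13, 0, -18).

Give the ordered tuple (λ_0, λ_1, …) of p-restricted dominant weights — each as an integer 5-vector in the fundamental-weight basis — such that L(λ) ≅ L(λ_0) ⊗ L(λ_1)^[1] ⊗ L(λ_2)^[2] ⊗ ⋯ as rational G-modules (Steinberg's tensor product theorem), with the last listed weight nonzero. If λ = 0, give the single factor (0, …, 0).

Converting to the ω-basis (c_i = row i of M dotted with v = (3, 3, -13, 0, -18)):
  c_1 = 0·3 + 0·3 + (0)·(-13) + 1·0 + (0)·(-18) = 0
  c_2 = 0·3 + (-2)·(3) + (-1)·(-13) + 0·0 + (0)·(-18) = 7
  c_3 = 1·3 + 0·3 + (0)·(-13) + 0·0 + (0)·(-18) = 3
  c_4 = (-3)·(3) + (-3)·(3) + (0)·(-13) + 0·0 + (-1)·(-18) = 0
  c_5 = (-2)·(3) + (-2)·(3) + (0)·(-13) + 0·0 + (-1)·(-18) = 6
Writing each c_i in base p = 3:
  c_1 = 0
  c_2 = 7 = 1·3^0 + 2·3^1
  c_3 = 3 = 0·3^0 + 1·3^1
  c_4 = 0
  c_5 = 6 = 0·3^0 + 2·3^1
p-restricted factor λ_0 = (0, 1, 0, 0, 0)
p-restricted factor λ_1 = (0, 2, 1, 0, 2)

((0, 1, 0, 0, 0), (0, 2, 1, 0, 2))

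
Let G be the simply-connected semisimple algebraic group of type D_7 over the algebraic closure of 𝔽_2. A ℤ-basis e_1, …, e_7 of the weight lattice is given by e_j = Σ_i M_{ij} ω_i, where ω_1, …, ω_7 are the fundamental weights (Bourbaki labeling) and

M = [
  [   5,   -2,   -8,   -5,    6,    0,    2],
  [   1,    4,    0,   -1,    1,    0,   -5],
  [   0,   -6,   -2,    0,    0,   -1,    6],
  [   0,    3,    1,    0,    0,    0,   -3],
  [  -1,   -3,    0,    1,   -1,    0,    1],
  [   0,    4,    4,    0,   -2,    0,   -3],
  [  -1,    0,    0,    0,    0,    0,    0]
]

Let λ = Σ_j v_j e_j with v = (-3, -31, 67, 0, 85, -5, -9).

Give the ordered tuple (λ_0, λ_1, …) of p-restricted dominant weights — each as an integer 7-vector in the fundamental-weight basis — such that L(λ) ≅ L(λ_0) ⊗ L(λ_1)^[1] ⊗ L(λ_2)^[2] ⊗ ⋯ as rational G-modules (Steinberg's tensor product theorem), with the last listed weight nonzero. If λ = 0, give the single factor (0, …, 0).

((1, 1, 1, 1, 0, 1, 1), (1, 1, 1, 0, 1, 0, 1))

ω-coordinates c = M·v, v = (-3, -31, 67, 0, 85, -5, -9):
  c_1 = (5)·(-3) + (-2)·(-31) + (-8)·(67) + (-5)·(0) + (6)·(85) + (0)·(-5) + (2)·(-9) = 3
  c_2 = (1)·(-3) + (4)·(-31) + (0)·(67) + (-1)·(0) + (1)·(85) + (0)·(-5) + (-5)·(-9) = 3
  c_3 = (0)·(-3) + (-6)·(-31) + (-2)·(67) + (0)·(0) + (0)·(85) + (-1)·(-5) + (6)·(-9) = 3
  c_4 = (0)·(-3) + (3)·(-31) + (1)·(67) + (0)·(0) + (0)·(85) + (0)·(-5) + (-3)·(-9) = 1
  c_5 = (-1)·(-3) + (-3)·(-31) + (0)·(67) + (1)·(0) + (-1)·(85) + (0)·(-5) + (1)·(-9) = 2
  c_6 = (0)·(-3) + (4)·(-31) + (4)·(67) + (0)·(0) + (-2)·(85) + (0)·(-5) + (-3)·(-9) = 1
  c_7 = (-1)·(-3) + (0)·(-31) + (0)·(67) + (0)·(0) + (0)·(85) + (0)·(-5) + (0)·(-9) = 3
Base-2 expansion of each c_i:
  c_1 = 3 = 1·2^0 + 1·2^1
  c_2 = 3 = 1·2^0 + 1·2^1
  c_3 = 3 = 1·2^0 + 1·2^1
  c_4 = 1 = 1·2^0
  c_5 = 2 = 0·2^0 + 1·2^1
  c_6 = 1 = 1·2^0
  c_7 = 3 = 1·2^0 + 1·2^1
Factor λ_0 = (1, 1, 1, 1, 0, 1, 1)
Factor λ_1 = (1, 1, 1, 0, 1, 0, 1)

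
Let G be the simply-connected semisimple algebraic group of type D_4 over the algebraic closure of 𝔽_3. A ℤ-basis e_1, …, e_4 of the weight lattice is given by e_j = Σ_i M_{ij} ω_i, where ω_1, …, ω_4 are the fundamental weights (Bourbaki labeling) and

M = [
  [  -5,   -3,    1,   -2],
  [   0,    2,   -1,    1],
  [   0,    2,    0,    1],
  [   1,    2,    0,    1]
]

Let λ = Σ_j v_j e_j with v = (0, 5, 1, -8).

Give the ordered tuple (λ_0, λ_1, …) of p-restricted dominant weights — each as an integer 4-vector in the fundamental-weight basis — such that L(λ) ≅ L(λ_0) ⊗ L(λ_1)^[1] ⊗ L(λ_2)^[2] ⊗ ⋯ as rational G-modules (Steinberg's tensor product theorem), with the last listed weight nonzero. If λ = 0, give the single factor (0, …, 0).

((2, 1, 2, 2),)

In the fundamental-weight basis, λ has coordinates c = M·v (v = (0, 5, 1, -8)):
  c_1 = (-5)·(0) + (-3)·(5) + 1·1 + (-2)·(-8) = 2
  c_2 = 0·0 + 2·5 + (-1)·(1) + (1)·(-8) = 1
  c_3 = 0·0 + 2·5 + 0·1 + (1)·(-8) = 2
  c_4 = 1·0 + 2·5 + 0·1 + (1)·(-8) = 2
Writing each c_i in base p = 3:
  c_1 = 2 = 2·3^0
  c_2 = 1 = 1·3^0
  c_3 = 2 = 2·3^0
  c_4 = 2 = 2·3^0
Factor λ_0 = (2, 1, 2, 2)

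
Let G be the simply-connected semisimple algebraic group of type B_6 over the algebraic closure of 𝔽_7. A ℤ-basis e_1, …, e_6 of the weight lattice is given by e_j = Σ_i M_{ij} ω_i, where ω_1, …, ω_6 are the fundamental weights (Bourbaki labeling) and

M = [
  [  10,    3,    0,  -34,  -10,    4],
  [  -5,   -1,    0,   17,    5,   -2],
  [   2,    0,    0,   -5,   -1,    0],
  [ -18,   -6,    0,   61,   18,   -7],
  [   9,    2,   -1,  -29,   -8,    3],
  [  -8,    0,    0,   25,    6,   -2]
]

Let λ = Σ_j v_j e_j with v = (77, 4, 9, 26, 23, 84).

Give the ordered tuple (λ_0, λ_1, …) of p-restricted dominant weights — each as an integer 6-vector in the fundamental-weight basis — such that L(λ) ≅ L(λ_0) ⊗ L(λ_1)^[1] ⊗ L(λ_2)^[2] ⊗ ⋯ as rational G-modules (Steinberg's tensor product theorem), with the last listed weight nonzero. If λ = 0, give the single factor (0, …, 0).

((4, 0, 1, 2, 6, 4),)

Compute c_i = Σ_j M_{ij} v_j with v = (77, 4, 9, 26, 23, 84):
  c_1 = 10·77 + 3·4 + 0·9 + (-34)·(26) + (-10)·(23) + 4·84 = 4
  c_2 = (-5)·(77) + (-1)·(4) + 0·9 + 17·26 + 5·23 + (-2)·(84) = 0
  c_3 = 2·77 + 0·4 + 0·9 + (-5)·(26) + (-1)·(23) + 0·84 = 1
  c_4 = (-18)·(77) + (-6)·(4) + 0·9 + 61·26 + 18·23 + (-7)·(84) = 2
  c_5 = 9·77 + 2·4 + (-1)·(9) + (-29)·(26) + (-8)·(23) + 3·84 = 6
  c_6 = (-8)·(77) + 0·4 + 0·9 + 25·26 + 6·23 + (-2)·(84) = 4
Writing each c_i in base p = 7:
  c_1 = 4 = 4·7^0
  c_2 = 0
  c_3 = 1 = 1·7^0
  c_4 = 2 = 2·7^0
  c_5 = 6 = 6·7^0
  c_6 = 4 = 4·7^0
λ_0 = (4, 0, 1, 2, 6, 4)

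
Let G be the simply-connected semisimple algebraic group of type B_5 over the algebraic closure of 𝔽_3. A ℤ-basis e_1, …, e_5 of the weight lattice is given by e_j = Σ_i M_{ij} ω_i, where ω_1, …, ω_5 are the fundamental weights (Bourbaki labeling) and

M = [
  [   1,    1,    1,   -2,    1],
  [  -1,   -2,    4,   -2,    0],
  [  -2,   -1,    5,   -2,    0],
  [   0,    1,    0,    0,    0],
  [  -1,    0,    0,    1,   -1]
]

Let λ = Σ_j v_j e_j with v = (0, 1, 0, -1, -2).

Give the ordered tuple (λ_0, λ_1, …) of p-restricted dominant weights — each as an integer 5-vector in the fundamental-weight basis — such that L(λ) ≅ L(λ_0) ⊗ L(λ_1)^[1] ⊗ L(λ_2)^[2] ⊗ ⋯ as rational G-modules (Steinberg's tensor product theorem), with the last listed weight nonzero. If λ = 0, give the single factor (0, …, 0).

Converting to the ω-basis (c_i = row i of M dotted with v = (0, 1, 0, -1, -2)):
  c_1 = 1·0 + 1·1 + 1·0 + (-2)·(-1) + (1)·(-2) = 1
  c_2 = (-1)·(0) + (-2)·(1) + 4·0 + (-2)·(-1) + (0)·(-2) = 0
  c_3 = (-2)·(0) + (-1)·(1) + 5·0 + (-2)·(-1) + (0)·(-2) = 1
  c_4 = 0·0 + 1·1 + 0·0 + (0)·(-1) + (0)·(-2) = 1
  c_5 = (-1)·(0) + 0·1 + 0·0 + (1)·(-1) + (-1)·(-2) = 1
Expand coordinatewise in base 3:
  c_1 = 1 = 1·3^0
  c_2 = 0
  c_3 = 1 = 1·3^0
  c_4 = 1 = 1·3^0
  c_5 = 1 = 1·3^0
Factor λ_0 = (1, 0, 1, 1, 1)

((1, 0, 1, 1, 1),)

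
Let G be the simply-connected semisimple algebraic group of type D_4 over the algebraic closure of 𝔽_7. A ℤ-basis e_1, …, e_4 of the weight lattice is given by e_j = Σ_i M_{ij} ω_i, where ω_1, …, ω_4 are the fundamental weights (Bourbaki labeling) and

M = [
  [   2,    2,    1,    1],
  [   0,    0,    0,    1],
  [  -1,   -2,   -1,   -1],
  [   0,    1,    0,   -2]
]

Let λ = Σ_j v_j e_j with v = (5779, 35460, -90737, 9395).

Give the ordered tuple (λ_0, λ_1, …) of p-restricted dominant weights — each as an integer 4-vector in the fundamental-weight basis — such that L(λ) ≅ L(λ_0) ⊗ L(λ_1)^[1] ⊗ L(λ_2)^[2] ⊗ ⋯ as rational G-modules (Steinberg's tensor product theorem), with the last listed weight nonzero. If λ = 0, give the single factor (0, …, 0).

((2, 1, 2, 3), (1, 5, 5, 1), (2, 2, 3, 4), (3, 6, 6, 6), (0, 3, 1, 6))

ω-coordinates c = M·v, v = (5779, 35460, -90737, 9395):
  c_1 = 2·5779 + 2·35460 + (1)·(-90737) + 1·9395 = 1136
  c_2 = 0·5779 + 0·35460 + (0)·(-90737) + 1·9395 = 9395
  c_3 = (-1)·(5779) + (-2)·(35460) + (-1)·(-90737) + (-1)·(9395) = 4643
  c_4 = 0·5779 + 1·35460 + (0)·(-90737) + (-2)·(9395) = 16670
Expand coordinatewise in base 7:
  c_1 = 1136 = 2·7^0 + 1·7^1 + 2·7^2 + 3·7^3
  c_2 = 9395 = 1·7^0 + 5·7^1 + 2·7^2 + 6·7^3 + 3·7^4
  c_3 = 4643 = 2·7^0 + 5·7^1 + 3·7^2 + 6·7^3 + 1·7^4
  c_4 = 16670 = 3·7^0 + 1·7^1 + 4·7^2 + 6·7^3 + 6·7^4
p-restricted factor λ_0 = (2, 1, 2, 3)
p-restricted factor λ_1 = (1, 5, 5, 1)
p-restricted factor λ_2 = (2, 2, 3, 4)
p-restricted factor λ_3 = (3, 6, 6, 6)
p-restricted factor λ_4 = (0, 3, 1, 6)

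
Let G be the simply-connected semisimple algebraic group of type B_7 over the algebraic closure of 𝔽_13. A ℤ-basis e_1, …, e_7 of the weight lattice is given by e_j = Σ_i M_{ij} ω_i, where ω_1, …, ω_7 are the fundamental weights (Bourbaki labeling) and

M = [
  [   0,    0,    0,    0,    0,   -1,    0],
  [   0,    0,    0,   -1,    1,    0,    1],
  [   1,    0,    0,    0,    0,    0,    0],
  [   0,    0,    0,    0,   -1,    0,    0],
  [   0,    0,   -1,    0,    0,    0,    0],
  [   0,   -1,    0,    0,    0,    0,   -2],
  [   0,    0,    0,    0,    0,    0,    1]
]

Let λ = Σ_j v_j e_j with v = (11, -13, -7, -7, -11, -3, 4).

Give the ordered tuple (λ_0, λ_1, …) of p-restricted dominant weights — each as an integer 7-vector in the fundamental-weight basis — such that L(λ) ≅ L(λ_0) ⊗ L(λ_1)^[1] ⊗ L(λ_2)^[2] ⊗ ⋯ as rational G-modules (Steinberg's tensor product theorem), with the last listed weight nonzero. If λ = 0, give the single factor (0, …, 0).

Converting to the ω-basis (c_i = row i of M dotted with v = (11, -13, -7, -7, -11, -3, 4)):
  c_1 = (0)·(11) + (0)·(-13) + (0)·(-7) + (0)·(-7) + (0)·(-11) + (-1)·(-3) + (0)·(4) = 3
  c_2 = (0)·(11) + (0)·(-13) + (0)·(-7) + (-1)·(-7) + (1)·(-11) + (0)·(-3) + (1)·(4) = 0
  c_3 = (1)·(11) + (0)·(-13) + (0)·(-7) + (0)·(-7) + (0)·(-11) + (0)·(-3) + (0)·(4) = 11
  c_4 = (0)·(11) + (0)·(-13) + (0)·(-7) + (0)·(-7) + (-1)·(-11) + (0)·(-3) + (0)·(4) = 11
  c_5 = (0)·(11) + (0)·(-13) + (-1)·(-7) + (0)·(-7) + (0)·(-11) + (0)·(-3) + (0)·(4) = 7
  c_6 = (0)·(11) + (-1)·(-13) + (0)·(-7) + (0)·(-7) + (0)·(-11) + (0)·(-3) + (-2)·(4) = 5
  c_7 = (0)·(11) + (0)·(-13) + (0)·(-7) + (0)·(-7) + (0)·(-11) + (0)·(-3) + (1)·(4) = 4
Writing each c_i in base p = 13:
  c_1 = 3 = 3·13^0
  c_2 = 0
  c_3 = 11 = 11·13^0
  c_4 = 11 = 11·13^0
  c_5 = 7 = 7·13^0
  c_6 = 5 = 5·13^0
  c_7 = 4 = 4·13^0
λ_0 = (3, 0, 11, 11, 7, 5, 4)

((3, 0, 11, 11, 7, 5, 4),)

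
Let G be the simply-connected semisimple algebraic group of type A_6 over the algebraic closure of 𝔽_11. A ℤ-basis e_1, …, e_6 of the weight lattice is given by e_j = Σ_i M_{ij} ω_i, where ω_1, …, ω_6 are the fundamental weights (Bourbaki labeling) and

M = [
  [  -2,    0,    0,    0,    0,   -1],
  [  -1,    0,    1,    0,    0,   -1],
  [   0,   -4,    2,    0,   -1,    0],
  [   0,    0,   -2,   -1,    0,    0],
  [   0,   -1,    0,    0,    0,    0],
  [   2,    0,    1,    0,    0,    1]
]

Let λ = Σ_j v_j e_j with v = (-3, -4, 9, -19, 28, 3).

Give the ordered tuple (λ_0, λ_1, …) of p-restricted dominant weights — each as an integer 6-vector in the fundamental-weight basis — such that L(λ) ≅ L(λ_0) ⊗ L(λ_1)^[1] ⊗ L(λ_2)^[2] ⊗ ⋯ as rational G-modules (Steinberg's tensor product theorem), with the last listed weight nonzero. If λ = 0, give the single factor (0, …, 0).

ω-coordinates c = M·v, v = (-3, -4, 9, -19, 28, 3):
  c_1 = (-2)·(-3) + (0)·(-4) + (0)·(9) + (0)·(-19) + (0)·(28) + (-1)·(3) = 3
  c_2 = (-1)·(-3) + (0)·(-4) + (1)·(9) + (0)·(-19) + (0)·(28) + (-1)·(3) = 9
  c_3 = (0)·(-3) + (-4)·(-4) + (2)·(9) + (0)·(-19) + (-1)·(28) + (0)·(3) = 6
  c_4 = (0)·(-3) + (0)·(-4) + (-2)·(9) + (-1)·(-19) + (0)·(28) + (0)·(3) = 1
  c_5 = (0)·(-3) + (-1)·(-4) + (0)·(9) + (0)·(-19) + (0)·(28) + (0)·(3) = 4
  c_6 = (2)·(-3) + (0)·(-4) + (1)·(9) + (0)·(-19) + (0)·(28) + (1)·(3) = 6
Base-11 expansion of each c_i:
  c_1 = 3 = 3·11^0
  c_2 = 9 = 9·11^0
  c_3 = 6 = 6·11^0
  c_4 = 1 = 1·11^0
  c_5 = 4 = 4·11^0
  c_6 = 6 = 6·11^0
λ_0 = (3, 9, 6, 1, 4, 6)

((3, 9, 6, 1, 4, 6),)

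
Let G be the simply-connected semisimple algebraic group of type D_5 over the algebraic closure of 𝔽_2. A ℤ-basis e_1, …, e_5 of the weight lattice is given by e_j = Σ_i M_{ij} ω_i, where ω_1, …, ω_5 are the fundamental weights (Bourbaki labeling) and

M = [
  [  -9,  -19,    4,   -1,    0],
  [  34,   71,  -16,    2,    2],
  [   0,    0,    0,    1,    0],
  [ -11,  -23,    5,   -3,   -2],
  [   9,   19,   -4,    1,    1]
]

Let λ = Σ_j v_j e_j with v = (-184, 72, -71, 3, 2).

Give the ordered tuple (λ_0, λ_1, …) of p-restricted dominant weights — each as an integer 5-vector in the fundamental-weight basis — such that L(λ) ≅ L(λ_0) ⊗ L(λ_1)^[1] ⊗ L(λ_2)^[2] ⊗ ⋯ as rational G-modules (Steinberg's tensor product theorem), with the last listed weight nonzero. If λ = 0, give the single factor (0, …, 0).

((1, 0, 1, 0, 1), (0, 1, 1, 0, 0))

ω-coordinates c = M·v, v = (-184, 72, -71, 3, 2):
  c_1 = (-9)·(-184) + (-19)·(72) + (4)·(-71) + (-1)·(3) + 0·2 = 1
  c_2 = (34)·(-184) + 71·72 + (-16)·(-71) + 2·3 + 2·2 = 2
  c_3 = (0)·(-184) + 0·72 + (0)·(-71) + 1·3 + 0·2 = 3
  c_4 = (-11)·(-184) + (-23)·(72) + (5)·(-71) + (-3)·(3) + (-2)·(2) = 0
  c_5 = (9)·(-184) + 19·72 + (-4)·(-71) + 1·3 + 1·2 = 1
Writing each c_i in base p = 2:
  c_1 = 1 = 1·2^0
  c_2 = 2 = 0·2^0 + 1·2^1
  c_3 = 3 = 1·2^0 + 1·2^1
  c_4 = 0
  c_5 = 1 = 1·2^0
Factor λ_0 = (1, 0, 1, 0, 1)
Factor λ_1 = (0, 1, 1, 0, 0)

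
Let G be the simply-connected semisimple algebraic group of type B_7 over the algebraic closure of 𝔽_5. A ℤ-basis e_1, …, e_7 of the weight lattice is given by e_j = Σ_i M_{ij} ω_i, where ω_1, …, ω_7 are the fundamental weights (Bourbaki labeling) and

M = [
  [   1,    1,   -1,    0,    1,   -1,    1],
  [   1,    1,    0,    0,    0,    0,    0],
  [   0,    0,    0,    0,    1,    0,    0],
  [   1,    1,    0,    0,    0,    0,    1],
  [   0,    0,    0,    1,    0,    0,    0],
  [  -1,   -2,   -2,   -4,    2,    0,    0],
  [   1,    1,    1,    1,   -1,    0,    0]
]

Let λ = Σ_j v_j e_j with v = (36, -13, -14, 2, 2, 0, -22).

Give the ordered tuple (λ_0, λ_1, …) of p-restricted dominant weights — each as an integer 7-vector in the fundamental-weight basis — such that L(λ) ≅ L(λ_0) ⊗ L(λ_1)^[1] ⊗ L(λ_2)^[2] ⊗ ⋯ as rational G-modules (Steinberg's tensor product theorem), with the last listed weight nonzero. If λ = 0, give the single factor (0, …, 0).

Converting to the ω-basis (c_i = row i of M dotted with v = (36, -13, -14, 2, 2, 0, -22)):
  c_1 = 1·36 + (1)·(-13) + (-1)·(-14) + 0·2 + 1·2 + (-1)·(0) + (1)·(-22) = 17
  c_2 = 1·36 + (1)·(-13) + (0)·(-14) + 0·2 + 0·2 + 0·0 + (0)·(-22) = 23
  c_3 = 0·36 + (0)·(-13) + (0)·(-14) + 0·2 + 1·2 + 0·0 + (0)·(-22) = 2
  c_4 = 1·36 + (1)·(-13) + (0)·(-14) + 0·2 + 0·2 + 0·0 + (1)·(-22) = 1
  c_5 = 0·36 + (0)·(-13) + (0)·(-14) + 1·2 + 0·2 + 0·0 + (0)·(-22) = 2
  c_6 = (-1)·(36) + (-2)·(-13) + (-2)·(-14) + (-4)·(2) + 2·2 + 0·0 + (0)·(-22) = 14
  c_7 = 1·36 + (1)·(-13) + (1)·(-14) + 1·2 + (-1)·(2) + 0·0 + (0)·(-22) = 9
p = 5; digits c_i = Σ_j d_{ij}·5^j, 0 ≤ d_{ij} < 5:
  c_1 = 17 = 2·5^0 + 3·5^1
  c_2 = 23 = 3·5^0 + 4·5^1
  c_3 = 2 = 2·5^0
  c_4 = 1 = 1·5^0
  c_5 = 2 = 2·5^0
  c_6 = 14 = 4·5^0 + 2·5^1
  c_7 = 9 = 4·5^0 + 1·5^1
p-restricted factor λ_0 = (2, 3, 2, 1, 2, 4, 4)
p-restricted factor λ_1 = (3, 4, 0, 0, 0, 2, 1)

((2, 3, 2, 1, 2, 4, 4), (3, 4, 0, 0, 0, 2, 1))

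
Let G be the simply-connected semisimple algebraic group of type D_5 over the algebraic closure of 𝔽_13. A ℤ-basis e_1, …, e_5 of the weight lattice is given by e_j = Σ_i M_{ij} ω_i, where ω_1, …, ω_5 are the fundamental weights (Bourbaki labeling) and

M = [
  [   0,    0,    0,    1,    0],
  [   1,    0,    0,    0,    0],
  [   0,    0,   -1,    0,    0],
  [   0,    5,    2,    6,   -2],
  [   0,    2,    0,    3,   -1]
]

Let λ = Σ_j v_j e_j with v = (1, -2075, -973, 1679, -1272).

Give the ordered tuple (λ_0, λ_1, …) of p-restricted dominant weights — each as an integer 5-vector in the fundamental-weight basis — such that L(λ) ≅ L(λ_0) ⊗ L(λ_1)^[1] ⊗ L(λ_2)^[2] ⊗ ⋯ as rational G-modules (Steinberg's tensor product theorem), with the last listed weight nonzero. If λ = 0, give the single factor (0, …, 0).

Change of basis e → ω: c = M·v where v = (1, -2075, -973, 1679, -1272):
  c_1 = 0*1 + 0*-2075 + 0*-973 + 1*1679 + 0*-1272 = 1679
  c_2 = 1*1 + 0*-2075 + 0*-973 + 0*1679 + 0*-1272 = 1
  c_3 = 0*1 + 0*-2075 + -1*-973 + 0*1679 + 0*-1272 = 973
  c_4 = 0*1 + 5*-2075 + 2*-973 + 6*1679 + -2*-1272 = 297
  c_5 = 0*1 + 2*-2075 + 0*-973 + 3*1679 + -1*-1272 = 2159
Writing each c_i in base p = 13:
  c_1 = 1679 = 2·13^0 + 12·13^1 + 9·13^2
  c_2 = 1 = 1·13^0
  c_3 = 973 = 11·13^0 + 9·13^1 + 5·13^2
  c_4 = 297 = 11·13^0 + 9·13^1 + 1·13^2
  c_5 = 2159 = 1·13^0 + 10·13^1 + 12·13^2
Factor λ_0 = (2, 1, 11, 11, 1)
Factor λ_1 = (12, 0, 9, 9, 10)
Factor λ_2 = (9, 0, 5, 1, 12)

((2, 1, 11, 11, 1), (12, 0, 9, 9, 10), (9, 0, 5, 1, 12))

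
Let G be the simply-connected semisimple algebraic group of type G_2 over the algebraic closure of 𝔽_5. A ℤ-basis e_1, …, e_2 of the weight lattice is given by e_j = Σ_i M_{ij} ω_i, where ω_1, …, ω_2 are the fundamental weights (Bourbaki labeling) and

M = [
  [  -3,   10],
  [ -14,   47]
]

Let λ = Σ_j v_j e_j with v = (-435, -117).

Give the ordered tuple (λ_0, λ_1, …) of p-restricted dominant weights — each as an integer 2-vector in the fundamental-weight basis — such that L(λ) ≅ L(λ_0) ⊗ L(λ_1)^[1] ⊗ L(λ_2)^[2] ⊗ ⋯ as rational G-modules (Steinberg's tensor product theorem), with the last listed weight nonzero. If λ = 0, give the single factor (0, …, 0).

((0, 1), (2, 3), (0, 3), (1, 4))

In the fundamental-weight basis, λ has coordinates c = M·v (v = (-435, -117)):
  c_1 = (-3)·(-435) + (10)·(-117) = 135
  c_2 = (-14)·(-435) + (47)·(-117) = 591
Expand coordinatewise in base 5:
  c_1 = 135 = 0·5^0 + 2·5^1 + 0·5^2 + 1·5^3
  c_2 = 591 = 1·5^0 + 3·5^1 + 3·5^2 + 4·5^3
p-restricted factor λ_0 = (0, 1)
p-restricted factor λ_1 = (2, 3)
p-restricted factor λ_2 = (0, 3)
p-restricted factor λ_3 = (1, 4)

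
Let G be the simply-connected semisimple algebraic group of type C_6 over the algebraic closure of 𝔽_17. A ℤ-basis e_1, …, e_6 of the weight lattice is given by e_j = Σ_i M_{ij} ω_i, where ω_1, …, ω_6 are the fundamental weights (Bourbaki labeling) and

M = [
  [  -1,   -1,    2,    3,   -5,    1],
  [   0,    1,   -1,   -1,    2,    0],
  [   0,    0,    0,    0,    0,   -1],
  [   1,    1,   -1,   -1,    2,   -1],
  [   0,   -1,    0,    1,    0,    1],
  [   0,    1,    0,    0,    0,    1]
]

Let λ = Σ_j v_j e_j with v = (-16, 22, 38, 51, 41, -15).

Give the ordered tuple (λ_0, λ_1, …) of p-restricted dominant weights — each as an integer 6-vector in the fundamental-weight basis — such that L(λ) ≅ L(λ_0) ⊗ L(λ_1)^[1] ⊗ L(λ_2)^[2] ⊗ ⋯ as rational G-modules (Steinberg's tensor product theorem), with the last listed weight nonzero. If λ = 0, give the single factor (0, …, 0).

((3, 15, 15, 14, 14, 7),)

In the fundamental-weight basis, λ has coordinates c = M·v (v = (-16, 22, 38, 51, 41, -15)):
  c_1 = -1*-16 + -1*22 + 2*38 + 3*51 + -5*41 + 1*-15 = 3
  c_2 = 0*-16 + 1*22 + -1*38 + -1*51 + 2*41 + 0*-15 = 15
  c_3 = 0*-16 + 0*22 + 0*38 + 0*51 + 0*41 + -1*-15 = 15
  c_4 = 1*-16 + 1*22 + -1*38 + -1*51 + 2*41 + -1*-15 = 14
  c_5 = 0*-16 + -1*22 + 0*38 + 1*51 + 0*41 + 1*-15 = 14
  c_6 = 0*-16 + 1*22 + 0*38 + 0*51 + 0*41 + 1*-15 = 7
Writing each c_i in base p = 17:
  c_1 = 3 = 3·17^0
  c_2 = 15 = 15·17^0
  c_3 = 15 = 15·17^0
  c_4 = 14 = 14·17^0
  c_5 = 14 = 14·17^0
  c_6 = 7 = 7·17^0
Factor λ_0 = (3, 15, 15, 14, 14, 7)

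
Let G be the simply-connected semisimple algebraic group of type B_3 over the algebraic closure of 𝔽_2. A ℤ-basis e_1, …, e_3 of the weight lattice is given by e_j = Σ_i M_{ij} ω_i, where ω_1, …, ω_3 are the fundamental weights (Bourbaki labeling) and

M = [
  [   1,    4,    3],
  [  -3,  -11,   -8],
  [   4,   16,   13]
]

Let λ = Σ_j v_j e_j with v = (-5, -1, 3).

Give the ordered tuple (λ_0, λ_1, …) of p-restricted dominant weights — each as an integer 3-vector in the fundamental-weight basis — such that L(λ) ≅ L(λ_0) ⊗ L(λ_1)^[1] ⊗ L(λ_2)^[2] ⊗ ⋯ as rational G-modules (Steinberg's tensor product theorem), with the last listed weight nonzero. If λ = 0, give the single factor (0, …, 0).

Compute c_i = Σ_j M_{ij} v_j with v = (-5, -1, 3):
  c_1 = 1*-5 + 4*-1 + 3*3 = 0
  c_2 = -3*-5 + -11*-1 + -8*3 = 2
  c_3 = 4*-5 + 16*-1 + 13*3 = 3
Writing each c_i in base p = 2:
  c_1 = 0
  c_2 = 2 = 0·2^0 + 1·2^1
  c_3 = 3 = 1·2^0 + 1·2^1
λ_0 = (0, 0, 1)
λ_1 = (0, 1, 1)

((0, 0, 1), (0, 1, 1))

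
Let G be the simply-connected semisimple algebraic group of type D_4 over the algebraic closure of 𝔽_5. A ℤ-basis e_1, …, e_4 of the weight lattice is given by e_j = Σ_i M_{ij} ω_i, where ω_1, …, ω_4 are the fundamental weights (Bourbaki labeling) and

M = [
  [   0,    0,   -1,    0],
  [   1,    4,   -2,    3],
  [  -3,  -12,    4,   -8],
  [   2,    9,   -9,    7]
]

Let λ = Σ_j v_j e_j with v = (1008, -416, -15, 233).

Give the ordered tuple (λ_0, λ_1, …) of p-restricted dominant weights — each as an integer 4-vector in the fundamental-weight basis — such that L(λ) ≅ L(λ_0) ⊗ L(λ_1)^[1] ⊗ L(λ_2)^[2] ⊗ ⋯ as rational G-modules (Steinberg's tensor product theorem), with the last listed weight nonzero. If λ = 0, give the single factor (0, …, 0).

Change of basis e → ω: c = M·v where v = (1008, -416, -15, 233):
  c_1 = (0)·(1008) + (0)·(-416) + (-1)·(-15) + (0)·(233) = 15
  c_2 = (1)·(1008) + (4)·(-416) + (-2)·(-15) + (3)·(233) = 73
  c_3 = (-3)·(1008) + (-12)·(-416) + (4)·(-15) + (-8)·(233) = 44
  c_4 = (2)·(1008) + (9)·(-416) + (-9)·(-15) + (7)·(233) = 38
p = 5; digits c_i = Σ_j d_{ij}·5^j, 0 ≤ d_{ij} < 5:
  c_1 = 15 = 0·5^0 + 3·5^1
  c_2 = 73 = 3·5^0 + 4·5^1 + 2·5^2
  c_3 = 44 = 4·5^0 + 3·5^1 + 1·5^2
  c_4 = 38 = 3·5^0 + 2·5^1 + 1·5^2
Factor λ_0 = (0, 3, 4, 3)
Factor λ_1 = (3, 4, 3, 2)
Factor λ_2 = (0, 2, 1, 1)

((0, 3, 4, 3), (3, 4, 3, 2), (0, 2, 1, 1))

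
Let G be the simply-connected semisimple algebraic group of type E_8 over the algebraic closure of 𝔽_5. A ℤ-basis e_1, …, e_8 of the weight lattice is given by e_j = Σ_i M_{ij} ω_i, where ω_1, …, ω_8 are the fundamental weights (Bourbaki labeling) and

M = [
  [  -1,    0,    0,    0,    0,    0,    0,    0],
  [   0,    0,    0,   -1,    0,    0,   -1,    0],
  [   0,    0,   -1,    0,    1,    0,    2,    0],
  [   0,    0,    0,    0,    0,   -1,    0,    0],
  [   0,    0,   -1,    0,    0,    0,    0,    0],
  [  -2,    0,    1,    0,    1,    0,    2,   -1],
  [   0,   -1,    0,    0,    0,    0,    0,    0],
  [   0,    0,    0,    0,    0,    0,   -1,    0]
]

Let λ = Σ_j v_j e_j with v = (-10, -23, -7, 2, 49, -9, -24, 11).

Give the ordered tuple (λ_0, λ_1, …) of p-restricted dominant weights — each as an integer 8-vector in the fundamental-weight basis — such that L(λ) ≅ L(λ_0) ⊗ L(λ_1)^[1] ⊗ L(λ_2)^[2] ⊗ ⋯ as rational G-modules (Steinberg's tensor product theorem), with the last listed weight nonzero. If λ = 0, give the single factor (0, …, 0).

((0, 2, 3, 4, 2, 3, 3, 4), (2, 4, 1, 1, 1, 0, 4, 4))

Compute c_i = Σ_j M_{ij} v_j with v = (-10, -23, -7, 2, 49, -9, -24, 11):
  c_1 = (-1)·(-10) + (0)·(-23) + (0)·(-7) + 0·2 + 0·49 + (0)·(-9) + (0)·(-24) + 0·11 = 10
  c_2 = (0)·(-10) + (0)·(-23) + (0)·(-7) + (-1)·(2) + 0·49 + (0)·(-9) + (-1)·(-24) + 0·11 = 22
  c_3 = (0)·(-10) + (0)·(-23) + (-1)·(-7) + 0·2 + 1·49 + (0)·(-9) + (2)·(-24) + 0·11 = 8
  c_4 = (0)·(-10) + (0)·(-23) + (0)·(-7) + 0·2 + 0·49 + (-1)·(-9) + (0)·(-24) + 0·11 = 9
  c_5 = (0)·(-10) + (0)·(-23) + (-1)·(-7) + 0·2 + 0·49 + (0)·(-9) + (0)·(-24) + 0·11 = 7
  c_6 = (-2)·(-10) + (0)·(-23) + (1)·(-7) + 0·2 + 1·49 + (0)·(-9) + (2)·(-24) + (-1)·(11) = 3
  c_7 = (0)·(-10) + (-1)·(-23) + (0)·(-7) + 0·2 + 0·49 + (0)·(-9) + (0)·(-24) + 0·11 = 23
  c_8 = (0)·(-10) + (0)·(-23) + (0)·(-7) + 0·2 + 0·49 + (0)·(-9) + (-1)·(-24) + 0·11 = 24
Writing each c_i in base p = 5:
  c_1 = 10 = 0·5^0 + 2·5^1
  c_2 = 22 = 2·5^0 + 4·5^1
  c_3 = 8 = 3·5^0 + 1·5^1
  c_4 = 9 = 4·5^0 + 1·5^1
  c_5 = 7 = 2·5^0 + 1·5^1
  c_6 = 3 = 3·5^0
  c_7 = 23 = 3·5^0 + 4·5^1
  c_8 = 24 = 4·5^0 + 4·5^1
λ_0 = (0, 2, 3, 4, 2, 3, 3, 4)
λ_1 = (2, 4, 1, 1, 1, 0, 4, 4)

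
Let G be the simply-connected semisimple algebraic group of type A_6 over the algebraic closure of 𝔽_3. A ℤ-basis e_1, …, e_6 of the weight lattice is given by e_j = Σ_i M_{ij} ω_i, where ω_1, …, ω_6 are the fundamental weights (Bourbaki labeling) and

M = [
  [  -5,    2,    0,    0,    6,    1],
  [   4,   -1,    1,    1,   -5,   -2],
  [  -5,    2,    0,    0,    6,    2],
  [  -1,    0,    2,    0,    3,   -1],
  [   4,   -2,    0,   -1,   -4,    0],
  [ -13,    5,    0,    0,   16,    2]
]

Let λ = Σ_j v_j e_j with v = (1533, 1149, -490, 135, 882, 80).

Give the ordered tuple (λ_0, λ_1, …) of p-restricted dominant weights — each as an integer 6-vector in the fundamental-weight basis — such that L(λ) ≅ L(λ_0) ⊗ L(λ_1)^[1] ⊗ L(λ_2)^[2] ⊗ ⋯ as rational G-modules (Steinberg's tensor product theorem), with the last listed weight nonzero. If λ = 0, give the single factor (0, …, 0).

((2, 1, 1, 2, 0, 1), (1, 1, 1, 2, 0, 2), (0, 0, 0, 2, 1, 0), (0, 2, 0, 1, 0, 0), (0, 0, 1, 0, 2, 1))

Converting to the ω-basis (c_i = row i of M dotted with v = (1533, 1149, -490, 135, 882, 80)):
  c_1 = (-5)·(1533) + 2·1149 + (0)·(-490) + 0·135 + 6·882 + 1·80 = 5
  c_2 = 4·1533 + (-1)·(1149) + (1)·(-490) + 1·135 + (-5)·(882) + (-2)·(80) = 58
  c_3 = (-5)·(1533) + 2·1149 + (0)·(-490) + 0·135 + 6·882 + 2·80 = 85
  c_4 = (-1)·(1533) + 0·1149 + (2)·(-490) + 0·135 + 3·882 + (-1)·(80) = 53
  c_5 = 4·1533 + (-2)·(1149) + (0)·(-490) + (-1)·(135) + (-4)·(882) + 0·80 = 171
  c_6 = (-13)·(1533) + 5·1149 + (0)·(-490) + 0·135 + 16·882 + 2·80 = 88
Base-3 expansion of each c_i:
  c_1 = 5 = 2·3^0 + 1·3^1
  c_2 = 58 = 1·3^0 + 1·3^1 + 0·3^2 + 2·3^3
  c_3 = 85 = 1·3^0 + 1·3^1 + 0·3^2 + 0·3^3 + 1·3^4
  c_4 = 53 = 2·3^0 + 2·3^1 + 2·3^2 + 1·3^3
  c_5 = 171 = 0·3^0 + 0·3^1 + 1·3^2 + 0·3^3 + 2·3^4
  c_6 = 88 = 1·3^0 + 2·3^1 + 0·3^2 + 0·3^3 + 1·3^4
λ_0 = (2, 1, 1, 2, 0, 1)
λ_1 = (1, 1, 1, 2, 0, 2)
λ_2 = (0, 0, 0, 2, 1, 0)
λ_3 = (0, 2, 0, 1, 0, 0)
λ_4 = (0, 0, 1, 0, 2, 1)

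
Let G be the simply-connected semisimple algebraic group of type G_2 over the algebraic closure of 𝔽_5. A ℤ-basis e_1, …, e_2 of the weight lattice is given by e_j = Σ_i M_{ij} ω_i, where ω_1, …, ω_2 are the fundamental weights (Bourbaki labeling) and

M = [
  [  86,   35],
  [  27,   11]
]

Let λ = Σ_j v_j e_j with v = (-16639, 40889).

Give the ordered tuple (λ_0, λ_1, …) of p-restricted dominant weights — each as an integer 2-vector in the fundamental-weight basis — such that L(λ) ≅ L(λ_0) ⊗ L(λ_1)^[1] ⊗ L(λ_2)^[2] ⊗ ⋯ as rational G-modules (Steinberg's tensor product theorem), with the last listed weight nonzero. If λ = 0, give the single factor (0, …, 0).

Change of basis e → ω: c = M·v where v = (-16639, 40889):
  c_1 = (86)·(-16639) + 35·40889 = 161
  c_2 = (27)·(-16639) + 11·40889 = 526
Expand coordinatewise in base 5:
  c_1 = 161 = 1·5^0 + 2·5^1 + 1·5^2 + 1·5^3
  c_2 = 526 = 1·5^0 + 0·5^1 + 1·5^2 + 4·5^3
Factor λ_0 = (1, 1)
Factor λ_1 = (2, 0)
Factor λ_2 = (1, 1)
Factor λ_3 = (1, 4)

((1, 1), (2, 0), (1, 1), (1, 4))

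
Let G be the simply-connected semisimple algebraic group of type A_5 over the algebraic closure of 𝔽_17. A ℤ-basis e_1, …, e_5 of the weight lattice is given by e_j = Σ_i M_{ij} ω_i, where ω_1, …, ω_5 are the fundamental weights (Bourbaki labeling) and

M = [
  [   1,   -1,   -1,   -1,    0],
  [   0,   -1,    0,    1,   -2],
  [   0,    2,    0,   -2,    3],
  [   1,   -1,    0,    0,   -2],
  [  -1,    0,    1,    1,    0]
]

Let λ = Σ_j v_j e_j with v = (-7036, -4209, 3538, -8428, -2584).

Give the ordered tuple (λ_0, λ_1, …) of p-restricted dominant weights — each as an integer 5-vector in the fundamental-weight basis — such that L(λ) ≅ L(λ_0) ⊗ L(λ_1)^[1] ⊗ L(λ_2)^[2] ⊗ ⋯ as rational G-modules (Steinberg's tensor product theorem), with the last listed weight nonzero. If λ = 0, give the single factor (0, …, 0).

((6, 14, 6, 12, 4), (2, 4, 6, 1, 7), (7, 3, 2, 8, 7))

In the fundamental-weight basis, λ has coordinates c = M·v (v = (-7036, -4209, 3538, -8428, -2584)):
  c_1 = (1)·(-7036) + (-1)·(-4209) + (-1)·(3538) + (-1)·(-8428) + (0)·(-2584) = 2063
  c_2 = (0)·(-7036) + (-1)·(-4209) + 0·3538 + (1)·(-8428) + (-2)·(-2584) = 949
  c_3 = (0)·(-7036) + (2)·(-4209) + 0·3538 + (-2)·(-8428) + (3)·(-2584) = 686
  c_4 = (1)·(-7036) + (-1)·(-4209) + 0·3538 + (0)·(-8428) + (-2)·(-2584) = 2341
  c_5 = (-1)·(-7036) + (0)·(-4209) + 1·3538 + (1)·(-8428) + (0)·(-2584) = 2146
Writing each c_i in base p = 17:
  c_1 = 2063 = 6·17^0 + 2·17^1 + 7·17^2
  c_2 = 949 = 14·17^0 + 4·17^1 + 3·17^2
  c_3 = 686 = 6·17^0 + 6·17^1 + 2·17^2
  c_4 = 2341 = 12·17^0 + 1·17^1 + 8·17^2
  c_5 = 2146 = 4·17^0 + 7·17^1 + 7·17^2
λ_0 = (6, 14, 6, 12, 4)
λ_1 = (2, 4, 6, 1, 7)
λ_2 = (7, 3, 2, 8, 7)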